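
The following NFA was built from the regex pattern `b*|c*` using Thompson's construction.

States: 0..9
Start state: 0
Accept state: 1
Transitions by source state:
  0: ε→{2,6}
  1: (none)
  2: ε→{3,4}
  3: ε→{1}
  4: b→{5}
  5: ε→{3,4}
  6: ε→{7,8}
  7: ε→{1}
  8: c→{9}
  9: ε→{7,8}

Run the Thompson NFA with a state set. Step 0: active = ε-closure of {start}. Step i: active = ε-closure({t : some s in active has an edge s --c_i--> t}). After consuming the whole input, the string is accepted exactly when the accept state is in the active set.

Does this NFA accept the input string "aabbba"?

S₀ = ε-closure({0}) = {0,1,2,3,4,6,7,8}
'a' @ 1: {}  — state set empty
rest 'abbba' ignored (set empty)
after full input: {}  (accept=1 not in)

Answer: REJECT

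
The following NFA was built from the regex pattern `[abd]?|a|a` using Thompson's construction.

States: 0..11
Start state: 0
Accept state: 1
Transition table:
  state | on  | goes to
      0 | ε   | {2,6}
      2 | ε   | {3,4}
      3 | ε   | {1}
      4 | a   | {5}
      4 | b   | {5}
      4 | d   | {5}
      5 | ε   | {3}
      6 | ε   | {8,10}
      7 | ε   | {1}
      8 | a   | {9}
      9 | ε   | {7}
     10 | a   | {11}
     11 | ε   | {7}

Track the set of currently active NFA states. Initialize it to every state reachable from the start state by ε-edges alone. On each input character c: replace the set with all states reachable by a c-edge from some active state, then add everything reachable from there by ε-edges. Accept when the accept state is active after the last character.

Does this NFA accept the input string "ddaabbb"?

S₀ = ε-closure({0}) = {0,1,2,3,4,6,8,10}
'd' @ 1: {1,3,5}  [accepting]
'd' @ 2: {}  — state set empty
rest 'aabbb' ignored (set empty)
after full input: {}  (accept=1 not in)

Answer: REJECT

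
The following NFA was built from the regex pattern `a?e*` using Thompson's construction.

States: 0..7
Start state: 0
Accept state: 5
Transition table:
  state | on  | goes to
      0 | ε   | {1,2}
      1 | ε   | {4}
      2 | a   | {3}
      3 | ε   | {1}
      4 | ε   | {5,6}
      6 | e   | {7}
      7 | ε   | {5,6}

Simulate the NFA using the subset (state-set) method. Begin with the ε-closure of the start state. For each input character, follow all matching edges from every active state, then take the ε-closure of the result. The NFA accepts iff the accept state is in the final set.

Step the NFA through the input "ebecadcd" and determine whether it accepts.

Answer: REJECT

Derivation:
initial (ε-close {0}): {0,1,2,4,5,6}
'e' @ 1: {5,6,7}  (accept∈set)
'b' @ 2: {}  — no active states
rest 'ecadcd' ignored (set empty)
after full input: {}  (accept=5 not in)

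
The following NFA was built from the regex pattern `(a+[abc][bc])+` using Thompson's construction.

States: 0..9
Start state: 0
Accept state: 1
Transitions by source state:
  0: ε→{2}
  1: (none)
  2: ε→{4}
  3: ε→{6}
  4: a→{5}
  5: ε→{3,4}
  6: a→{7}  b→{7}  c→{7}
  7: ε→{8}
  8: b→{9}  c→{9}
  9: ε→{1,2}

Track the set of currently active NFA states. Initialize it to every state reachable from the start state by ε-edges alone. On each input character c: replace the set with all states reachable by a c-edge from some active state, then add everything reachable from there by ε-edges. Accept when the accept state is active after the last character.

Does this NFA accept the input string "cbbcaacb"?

Answer: REJECT

Trace:
initial (ε-close {0}): {0,2,4}
'c' @ 1: {}  — dead — no transitions
rest 'bbcaacb' ignored (set empty)
end set {} — state 1 not in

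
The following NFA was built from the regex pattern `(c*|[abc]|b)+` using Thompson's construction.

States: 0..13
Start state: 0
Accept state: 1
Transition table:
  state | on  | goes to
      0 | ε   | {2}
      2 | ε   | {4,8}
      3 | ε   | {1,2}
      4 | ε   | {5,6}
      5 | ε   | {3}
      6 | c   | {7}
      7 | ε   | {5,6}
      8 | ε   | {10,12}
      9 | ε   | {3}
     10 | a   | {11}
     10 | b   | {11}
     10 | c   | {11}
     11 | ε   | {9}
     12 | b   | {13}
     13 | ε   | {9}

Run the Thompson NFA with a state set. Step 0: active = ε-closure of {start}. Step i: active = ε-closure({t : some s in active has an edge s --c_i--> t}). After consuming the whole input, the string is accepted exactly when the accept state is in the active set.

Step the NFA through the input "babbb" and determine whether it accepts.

Answer: ACCEPT

Derivation:
initial (ε-close {0}): {0,1,2,3,4,5,6,8,10,12}
'b' @ 1: {1,2,3,4,5,6,8,9,10,11,12,13}  ✓accept
'a' @ 2: {1,2,3,4,5,6,8,9,10,11,12}  ✓accept
'b' @ 3: {1,2,3,4,5,6,8,9,10,11,12,13}  ✓accept
'b' @ 4: {1,2,3,4,5,6,8,9,10,11,12,13}  ✓accept
'b' @ 5: {1,2,3,4,5,6,8,9,10,11,12,13}  ✓accept
after full input: {1,2,3,4,5,6,8,9,10,11,12,13}  (accept=1 in)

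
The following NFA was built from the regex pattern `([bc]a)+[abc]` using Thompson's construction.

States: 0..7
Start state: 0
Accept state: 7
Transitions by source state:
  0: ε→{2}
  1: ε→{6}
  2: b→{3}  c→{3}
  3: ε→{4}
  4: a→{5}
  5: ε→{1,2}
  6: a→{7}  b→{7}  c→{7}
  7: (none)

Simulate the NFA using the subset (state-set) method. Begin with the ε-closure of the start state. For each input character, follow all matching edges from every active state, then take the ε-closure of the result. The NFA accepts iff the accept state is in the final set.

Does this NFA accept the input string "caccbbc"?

initial (ε-close {0}): {0,2}
'c' @ 1: {3,4}
'a' @ 2: {1,2,5,6}
'c' @ 3: {3,4,7}  (accept∈set)
'c' @ 4: {}  — no active states
rest 'bbc' ignored (set empty)
final: {}; accept 7 not in set

Answer: REJECT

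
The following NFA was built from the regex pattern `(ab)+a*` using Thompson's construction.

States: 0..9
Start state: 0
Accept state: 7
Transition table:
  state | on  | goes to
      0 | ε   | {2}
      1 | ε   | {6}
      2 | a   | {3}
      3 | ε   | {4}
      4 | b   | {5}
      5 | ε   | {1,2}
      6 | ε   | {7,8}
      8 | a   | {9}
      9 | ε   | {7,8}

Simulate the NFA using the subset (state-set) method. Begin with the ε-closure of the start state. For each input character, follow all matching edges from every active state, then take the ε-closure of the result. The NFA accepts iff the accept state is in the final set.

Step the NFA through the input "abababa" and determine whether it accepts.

Answer: ACCEPT

Steps:
S₀ = ε-closure({0}) = {0,2}
'a' @ 1: {3,4}
'b' @ 2: {1,2,5,6,7,8}  (accept∈set)
'a' @ 3: {3,4,7,8,9}  (accept∈set)
'b' @ 4: {1,2,5,6,7,8}  (accept∈set)
'a' @ 5: {3,4,7,8,9}  (accept∈set)
'b' @ 6: {1,2,5,6,7,8}  (accept∈set)
'a' @ 7: {3,4,7,8,9}  (accept∈set)
final: {3,4,7,8,9}; accept 7 in set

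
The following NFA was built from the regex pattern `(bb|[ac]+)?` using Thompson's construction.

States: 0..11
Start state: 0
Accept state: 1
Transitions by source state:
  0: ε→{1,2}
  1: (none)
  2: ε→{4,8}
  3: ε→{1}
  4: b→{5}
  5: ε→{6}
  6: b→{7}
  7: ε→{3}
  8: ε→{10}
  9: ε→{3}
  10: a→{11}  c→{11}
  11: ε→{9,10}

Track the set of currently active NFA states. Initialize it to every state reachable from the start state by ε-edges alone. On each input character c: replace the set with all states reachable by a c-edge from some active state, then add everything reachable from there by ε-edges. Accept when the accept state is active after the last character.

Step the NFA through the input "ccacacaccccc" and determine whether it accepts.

initial (ε-close {0}): {0,1,2,4,8,10}
'c' @ 1: {1,3,9,10,11}  ✓accept
'c' @ 2: {1,3,9,10,11}  ✓accept
'a' @ 3: {1,3,9,10,11}  ✓accept
'c' @ 4: {1,3,9,10,11}  ✓accept
'a' @ 5: {1,3,9,10,11}  ✓accept
'c' @ 6: {1,3,9,10,11}  ✓accept
'a' @ 7: {1,3,9,10,11}  ✓accept
'c' @ 8: {1,3,9,10,11}  ✓accept
'c' @ 9: {1,3,9,10,11}  ✓accept
'c' @ 10: {1,3,9,10,11}  ✓accept
'c' @ 11: {1,3,9,10,11}  ✓accept
'c' @ 12: {1,3,9,10,11}  ✓accept
end set {1,3,9,10,11} — state 1 in

Answer: ACCEPT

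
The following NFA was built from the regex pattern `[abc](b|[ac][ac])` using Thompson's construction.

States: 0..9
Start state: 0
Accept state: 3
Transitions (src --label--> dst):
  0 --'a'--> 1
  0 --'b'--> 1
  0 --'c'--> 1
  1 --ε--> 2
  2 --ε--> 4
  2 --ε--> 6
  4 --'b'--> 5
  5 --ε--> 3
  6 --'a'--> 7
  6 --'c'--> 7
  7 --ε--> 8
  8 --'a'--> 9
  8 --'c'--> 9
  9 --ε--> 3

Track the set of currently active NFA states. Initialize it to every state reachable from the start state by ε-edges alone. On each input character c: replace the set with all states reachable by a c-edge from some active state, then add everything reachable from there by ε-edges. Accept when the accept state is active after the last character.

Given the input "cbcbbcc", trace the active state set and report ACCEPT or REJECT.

S₀ = ε-closure({0}) = {0}
'c' @ 1: {1,2,4,6}
'b' @ 2: {3,5}  [accepting]
'c' @ 3: {}  — no active states
rest 'bbcc' ignored (set empty)
end set {} — state 3 not in

Answer: REJECT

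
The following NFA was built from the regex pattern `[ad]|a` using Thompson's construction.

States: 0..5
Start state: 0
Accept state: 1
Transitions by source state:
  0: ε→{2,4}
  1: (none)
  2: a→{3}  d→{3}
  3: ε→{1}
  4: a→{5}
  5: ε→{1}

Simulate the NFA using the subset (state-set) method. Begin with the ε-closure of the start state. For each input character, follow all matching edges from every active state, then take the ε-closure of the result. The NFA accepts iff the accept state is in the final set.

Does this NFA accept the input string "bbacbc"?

Answer: REJECT

Steps:
start: ε-closure({0}) = {0,2,4}
'b' @ 1: {}  — dead — no transitions
rest 'bacbc' ignored (set empty)
final: {}; accept 1 not in set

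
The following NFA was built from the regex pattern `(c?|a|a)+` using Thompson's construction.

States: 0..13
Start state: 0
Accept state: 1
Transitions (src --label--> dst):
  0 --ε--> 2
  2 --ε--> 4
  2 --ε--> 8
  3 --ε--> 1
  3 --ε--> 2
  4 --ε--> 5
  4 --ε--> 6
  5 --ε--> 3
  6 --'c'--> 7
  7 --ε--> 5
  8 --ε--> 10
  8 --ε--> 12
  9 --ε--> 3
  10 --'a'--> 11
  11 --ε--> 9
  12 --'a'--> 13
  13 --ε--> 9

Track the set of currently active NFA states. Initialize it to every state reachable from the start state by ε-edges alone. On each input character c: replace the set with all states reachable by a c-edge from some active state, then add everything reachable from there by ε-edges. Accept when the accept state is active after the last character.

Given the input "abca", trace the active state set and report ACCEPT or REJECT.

S₀ = ε-closure({0}) = {0,1,2,3,4,5,6,8,10,12}
'a' @ 1: {1,2,3,4,5,6,8,9,10,11,12,13}  (accept∈set)
'b' @ 2: {}  — dead — no transitions
rest 'ca' ignored (set empty)
after full input: {}  (accept=1 not in)

Answer: REJECT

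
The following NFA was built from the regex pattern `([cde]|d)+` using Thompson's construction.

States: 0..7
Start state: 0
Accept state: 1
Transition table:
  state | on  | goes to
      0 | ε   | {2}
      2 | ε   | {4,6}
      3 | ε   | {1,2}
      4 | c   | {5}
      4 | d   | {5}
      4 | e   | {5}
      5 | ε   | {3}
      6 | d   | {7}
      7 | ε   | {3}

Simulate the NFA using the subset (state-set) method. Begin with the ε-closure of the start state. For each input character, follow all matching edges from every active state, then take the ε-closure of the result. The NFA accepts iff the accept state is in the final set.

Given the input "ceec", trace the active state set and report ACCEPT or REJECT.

start: ε-closure({0}) = {0,2,4,6}
'c' @ 1: {1,2,3,4,5,6}  (accept∈set)
'e' @ 2: {1,2,3,4,5,6}  (accept∈set)
'e' @ 3: {1,2,3,4,5,6}  (accept∈set)
'c' @ 4: {1,2,3,4,5,6}  (accept∈set)
after full input: {1,2,3,4,5,6}  (accept=1 in)

Answer: ACCEPT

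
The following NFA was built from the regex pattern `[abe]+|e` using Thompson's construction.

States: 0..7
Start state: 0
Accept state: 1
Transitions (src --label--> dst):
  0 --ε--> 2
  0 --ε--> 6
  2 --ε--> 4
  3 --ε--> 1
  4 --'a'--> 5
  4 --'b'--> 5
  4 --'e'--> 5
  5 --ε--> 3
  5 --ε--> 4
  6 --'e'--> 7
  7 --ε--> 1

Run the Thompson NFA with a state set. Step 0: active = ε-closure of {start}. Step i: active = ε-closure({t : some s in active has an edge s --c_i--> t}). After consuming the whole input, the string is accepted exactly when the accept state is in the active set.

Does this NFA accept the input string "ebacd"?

Answer: REJECT

Derivation:
S₀ = ε-closure({0}) = {0,2,4,6}
'e' @ 1: {1,3,4,5,7}  [accepting]
'b' @ 2: {1,3,4,5}  [accepting]
'a' @ 3: {1,3,4,5}  [accepting]
'c' @ 4: {}  — dead — no transitions
rest 'd' ignored (set empty)
after full input: {}  (accept=1 not in)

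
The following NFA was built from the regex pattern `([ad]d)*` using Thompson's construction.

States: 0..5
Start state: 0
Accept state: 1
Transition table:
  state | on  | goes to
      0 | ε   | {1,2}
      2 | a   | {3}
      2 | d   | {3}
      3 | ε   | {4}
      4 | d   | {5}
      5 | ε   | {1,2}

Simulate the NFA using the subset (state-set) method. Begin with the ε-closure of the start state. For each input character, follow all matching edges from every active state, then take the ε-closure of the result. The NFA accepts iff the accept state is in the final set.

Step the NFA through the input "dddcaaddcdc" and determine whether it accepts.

initial (ε-close {0}): {0,1,2}
'd' @ 1: {3,4}
'd' @ 2: {1,2,5}  [accepting]
'd' @ 3: {3,4}
'c' @ 4: {}  — no active states
rest 'aaddcdc' ignored (set empty)
final: {}; accept 1 not in set

Answer: REJECT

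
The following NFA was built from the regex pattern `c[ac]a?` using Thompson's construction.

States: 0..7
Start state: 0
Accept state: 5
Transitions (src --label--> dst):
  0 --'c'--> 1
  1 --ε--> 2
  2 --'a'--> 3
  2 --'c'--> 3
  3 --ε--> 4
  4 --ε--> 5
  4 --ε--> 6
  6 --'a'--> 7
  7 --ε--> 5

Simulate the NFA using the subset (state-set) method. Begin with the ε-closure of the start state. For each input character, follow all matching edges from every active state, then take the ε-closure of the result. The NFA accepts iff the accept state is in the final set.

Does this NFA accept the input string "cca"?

start: ε-closure({0}) = {0}
'c' @ 1: {1,2}
'c' @ 2: {3,4,5,6}  (accept∈set)
'a' @ 3: {5,7}  (accept∈set)
final: {5,7}; accept 5 in set

Answer: ACCEPT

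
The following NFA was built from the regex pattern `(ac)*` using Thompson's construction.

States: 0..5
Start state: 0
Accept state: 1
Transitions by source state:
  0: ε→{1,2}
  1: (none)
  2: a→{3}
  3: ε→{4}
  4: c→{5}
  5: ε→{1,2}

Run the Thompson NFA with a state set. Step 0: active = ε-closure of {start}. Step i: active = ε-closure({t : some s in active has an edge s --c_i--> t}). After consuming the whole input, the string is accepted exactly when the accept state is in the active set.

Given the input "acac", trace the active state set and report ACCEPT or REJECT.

Answer: ACCEPT

Trace:
start: ε-closure({0}) = {0,1,2}
'a' @ 1: {3,4}
'c' @ 2: {1,2,5}  [accepting]
'a' @ 3: {3,4}
'c' @ 4: {1,2,5}  [accepting]
end set {1,2,5} — state 1 in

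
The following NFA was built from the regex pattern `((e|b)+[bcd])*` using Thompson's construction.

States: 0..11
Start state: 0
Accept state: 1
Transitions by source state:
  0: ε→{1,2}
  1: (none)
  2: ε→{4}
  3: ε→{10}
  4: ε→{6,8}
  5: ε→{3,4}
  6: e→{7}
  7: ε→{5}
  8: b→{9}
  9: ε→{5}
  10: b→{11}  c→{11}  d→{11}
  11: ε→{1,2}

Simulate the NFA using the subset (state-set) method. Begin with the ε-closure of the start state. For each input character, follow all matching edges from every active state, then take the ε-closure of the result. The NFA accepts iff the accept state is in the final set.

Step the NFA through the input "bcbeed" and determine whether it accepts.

S₀ = ε-closure({0}) = {0,1,2,4,6,8}
'b' @ 1: {3,4,5,6,8,9,10}
'c' @ 2: {1,2,4,6,8,11}  (accept∈set)
'b' @ 3: {3,4,5,6,8,9,10}
'e' @ 4: {3,4,5,6,7,8,10}
'e' @ 5: {3,4,5,6,7,8,10}
'd' @ 6: {1,2,4,6,8,11}  (accept∈set)
final: {1,2,4,6,8,11}; accept 1 in set

Answer: ACCEPT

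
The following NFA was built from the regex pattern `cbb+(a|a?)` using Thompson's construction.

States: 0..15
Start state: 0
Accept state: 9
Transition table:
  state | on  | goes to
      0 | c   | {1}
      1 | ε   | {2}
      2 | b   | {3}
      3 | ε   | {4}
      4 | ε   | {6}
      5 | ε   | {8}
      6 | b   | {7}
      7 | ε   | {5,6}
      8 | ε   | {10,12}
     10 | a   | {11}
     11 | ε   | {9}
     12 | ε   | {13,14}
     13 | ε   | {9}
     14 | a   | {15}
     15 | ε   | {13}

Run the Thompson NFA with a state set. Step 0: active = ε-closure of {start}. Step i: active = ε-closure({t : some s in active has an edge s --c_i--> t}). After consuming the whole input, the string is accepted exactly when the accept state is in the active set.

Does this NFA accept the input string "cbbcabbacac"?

start: ε-closure({0}) = {0}
'c' @ 1: {1,2}
'b' @ 2: {3,4,6}
'b' @ 3: {5,6,7,8,9,10,12,13,14}  (accept∈set)
'c' @ 4: {}  — state set empty
rest 'abbacac' ignored (set empty)
end set {} — state 9 not in

Answer: REJECT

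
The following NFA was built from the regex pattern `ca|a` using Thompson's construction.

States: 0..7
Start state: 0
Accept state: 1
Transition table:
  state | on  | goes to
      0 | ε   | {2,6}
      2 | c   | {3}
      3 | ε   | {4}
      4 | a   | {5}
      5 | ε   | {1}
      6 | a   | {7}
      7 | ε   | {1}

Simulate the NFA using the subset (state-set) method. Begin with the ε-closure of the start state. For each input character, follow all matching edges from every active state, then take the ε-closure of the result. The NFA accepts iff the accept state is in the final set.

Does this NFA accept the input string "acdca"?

initial (ε-close {0}): {0,2,6}
'a' @ 1: {1,7}  ✓accept
'c' @ 2: {}  — no active states
rest 'dca' ignored (set empty)
final: {}; accept 1 not in set

Answer: REJECT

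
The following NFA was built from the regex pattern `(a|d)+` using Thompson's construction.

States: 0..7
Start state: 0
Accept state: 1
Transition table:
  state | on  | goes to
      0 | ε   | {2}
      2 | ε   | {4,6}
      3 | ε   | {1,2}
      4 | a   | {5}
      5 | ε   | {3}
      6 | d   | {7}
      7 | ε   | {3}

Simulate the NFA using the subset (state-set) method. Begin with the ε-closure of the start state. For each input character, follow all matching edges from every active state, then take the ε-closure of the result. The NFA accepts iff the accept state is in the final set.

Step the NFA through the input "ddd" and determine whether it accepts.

Answer: ACCEPT

Trace:
S₀ = ε-closure({0}) = {0,2,4,6}
'd' @ 1: {1,2,3,4,6,7}  ✓accept
'd' @ 2: {1,2,3,4,6,7}  ✓accept
'd' @ 3: {1,2,3,4,6,7}  ✓accept
after full input: {1,2,3,4,6,7}  (accept=1 in)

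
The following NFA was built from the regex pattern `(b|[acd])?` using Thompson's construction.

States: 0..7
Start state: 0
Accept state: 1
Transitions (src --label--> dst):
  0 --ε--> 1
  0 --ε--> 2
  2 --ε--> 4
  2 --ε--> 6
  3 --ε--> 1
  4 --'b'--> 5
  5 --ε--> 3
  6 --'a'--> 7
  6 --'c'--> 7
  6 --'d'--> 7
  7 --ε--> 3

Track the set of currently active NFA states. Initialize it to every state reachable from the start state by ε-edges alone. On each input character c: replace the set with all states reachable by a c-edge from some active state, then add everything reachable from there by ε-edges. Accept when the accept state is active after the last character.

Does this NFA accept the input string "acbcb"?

Answer: REJECT

Steps:
initial (ε-close {0}): {0,1,2,4,6}
'a' @ 1: {1,3,7}  (accept∈set)
'c' @ 2: {}  — dead — no transitions
rest 'bcb' ignored (set empty)
final: {}; accept 1 not in set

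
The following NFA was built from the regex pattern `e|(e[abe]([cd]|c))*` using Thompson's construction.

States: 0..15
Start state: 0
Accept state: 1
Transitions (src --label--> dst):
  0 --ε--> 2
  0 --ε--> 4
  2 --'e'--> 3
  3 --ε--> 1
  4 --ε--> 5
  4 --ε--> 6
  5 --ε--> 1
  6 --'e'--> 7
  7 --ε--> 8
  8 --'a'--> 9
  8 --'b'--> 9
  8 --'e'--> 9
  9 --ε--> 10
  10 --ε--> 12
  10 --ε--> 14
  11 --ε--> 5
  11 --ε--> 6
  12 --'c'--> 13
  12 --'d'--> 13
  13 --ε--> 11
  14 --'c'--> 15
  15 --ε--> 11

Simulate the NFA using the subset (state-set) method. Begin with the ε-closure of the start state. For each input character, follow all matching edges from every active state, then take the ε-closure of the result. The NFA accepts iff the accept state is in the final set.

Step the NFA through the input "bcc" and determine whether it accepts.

S₀ = ε-closure({0}) = {0,1,2,4,5,6}
'b' @ 1: {}  — no active states
rest 'cc' ignored (set empty)
after full input: {}  (accept=1 not in)

Answer: REJECT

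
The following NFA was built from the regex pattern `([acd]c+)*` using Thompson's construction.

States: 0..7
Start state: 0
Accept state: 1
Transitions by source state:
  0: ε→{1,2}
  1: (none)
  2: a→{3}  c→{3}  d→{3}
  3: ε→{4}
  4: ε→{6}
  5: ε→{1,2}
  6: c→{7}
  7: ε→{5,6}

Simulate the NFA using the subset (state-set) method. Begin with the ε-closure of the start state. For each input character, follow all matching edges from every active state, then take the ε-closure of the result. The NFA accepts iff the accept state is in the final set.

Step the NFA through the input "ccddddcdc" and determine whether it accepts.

Answer: REJECT

Trace:
initial (ε-close {0}): {0,1,2}
'c' @ 1: {3,4,6}
'c' @ 2: {1,2,5,6,7}  [accepting]
'd' @ 3: {3,4,6}
'd' @ 4: {}  — no active states
rest 'ddcdc' ignored (set empty)
final: {}; accept 1 not in set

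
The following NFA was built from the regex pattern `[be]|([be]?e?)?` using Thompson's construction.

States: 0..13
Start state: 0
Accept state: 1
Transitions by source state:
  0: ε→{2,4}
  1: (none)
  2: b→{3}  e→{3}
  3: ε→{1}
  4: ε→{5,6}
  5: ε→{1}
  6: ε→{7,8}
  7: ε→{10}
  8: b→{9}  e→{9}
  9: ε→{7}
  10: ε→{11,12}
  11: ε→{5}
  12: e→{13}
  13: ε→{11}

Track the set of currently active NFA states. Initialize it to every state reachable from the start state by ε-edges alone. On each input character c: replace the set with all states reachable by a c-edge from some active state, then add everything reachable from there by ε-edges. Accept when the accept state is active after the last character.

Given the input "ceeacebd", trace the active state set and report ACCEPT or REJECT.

Answer: REJECT

Trace:
initial (ε-close {0}): {0,1,2,4,5,6,7,8,10,11,12}
'c' @ 1: {}  — dead — no transitions
rest 'eeacebd' ignored (set empty)
end set {} — state 1 not in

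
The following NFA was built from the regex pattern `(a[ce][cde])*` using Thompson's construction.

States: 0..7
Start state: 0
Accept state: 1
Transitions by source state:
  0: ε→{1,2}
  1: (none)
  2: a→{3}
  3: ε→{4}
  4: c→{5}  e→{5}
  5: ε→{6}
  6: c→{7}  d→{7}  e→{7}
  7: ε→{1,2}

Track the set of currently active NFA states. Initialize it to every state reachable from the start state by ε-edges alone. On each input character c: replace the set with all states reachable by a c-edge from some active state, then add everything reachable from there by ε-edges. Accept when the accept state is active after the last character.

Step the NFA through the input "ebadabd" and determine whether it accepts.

Answer: REJECT

Trace:
S₀ = ε-closure({0}) = {0,1,2}
'e' @ 1: {}  — state set empty
rest 'badabd' ignored (set empty)
final: {}; accept 1 not in set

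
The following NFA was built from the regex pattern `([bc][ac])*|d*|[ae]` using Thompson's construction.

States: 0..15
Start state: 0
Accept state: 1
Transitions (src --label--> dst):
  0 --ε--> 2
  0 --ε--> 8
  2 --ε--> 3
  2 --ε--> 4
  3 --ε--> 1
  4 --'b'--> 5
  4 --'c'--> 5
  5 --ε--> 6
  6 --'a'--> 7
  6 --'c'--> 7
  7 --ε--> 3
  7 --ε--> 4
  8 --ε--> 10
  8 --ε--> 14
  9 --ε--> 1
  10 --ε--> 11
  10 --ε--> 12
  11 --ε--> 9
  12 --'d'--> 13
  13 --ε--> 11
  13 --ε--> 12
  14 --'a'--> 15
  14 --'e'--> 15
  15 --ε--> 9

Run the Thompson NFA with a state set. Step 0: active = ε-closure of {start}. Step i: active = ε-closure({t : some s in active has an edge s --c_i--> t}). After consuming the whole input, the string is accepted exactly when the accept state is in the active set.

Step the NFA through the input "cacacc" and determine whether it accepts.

S₀ = ε-closure({0}) = {0,1,2,3,4,8,9,10,11,12,14}
'c' @ 1: {5,6}
'a' @ 2: {1,3,4,7}  ✓accept
'c' @ 3: {5,6}
'a' @ 4: {1,3,4,7}  ✓accept
'c' @ 5: {5,6}
'c' @ 6: {1,3,4,7}  ✓accept
after full input: {1,3,4,7}  (accept=1 in)

Answer: ACCEPT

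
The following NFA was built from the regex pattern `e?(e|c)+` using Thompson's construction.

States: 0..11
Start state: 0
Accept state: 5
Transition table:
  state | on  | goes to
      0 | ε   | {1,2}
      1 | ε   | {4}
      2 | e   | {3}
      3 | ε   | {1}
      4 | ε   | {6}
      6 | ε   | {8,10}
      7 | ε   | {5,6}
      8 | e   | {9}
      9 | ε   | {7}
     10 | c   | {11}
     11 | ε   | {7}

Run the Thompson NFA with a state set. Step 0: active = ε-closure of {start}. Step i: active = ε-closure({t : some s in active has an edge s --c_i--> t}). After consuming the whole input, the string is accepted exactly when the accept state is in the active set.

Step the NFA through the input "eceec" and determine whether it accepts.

Answer: ACCEPT

Steps:
start: ε-closure({0}) = {0,1,2,4,6,8,10}
'e' @ 1: {1,3,4,5,6,7,8,9,10}  [accepting]
'c' @ 2: {5,6,7,8,10,11}  [accepting]
'e' @ 3: {5,6,7,8,9,10}  [accepting]
'e' @ 4: {5,6,7,8,9,10}  [accepting]
'c' @ 5: {5,6,7,8,10,11}  [accepting]
after full input: {5,6,7,8,10,11}  (accept=5 in)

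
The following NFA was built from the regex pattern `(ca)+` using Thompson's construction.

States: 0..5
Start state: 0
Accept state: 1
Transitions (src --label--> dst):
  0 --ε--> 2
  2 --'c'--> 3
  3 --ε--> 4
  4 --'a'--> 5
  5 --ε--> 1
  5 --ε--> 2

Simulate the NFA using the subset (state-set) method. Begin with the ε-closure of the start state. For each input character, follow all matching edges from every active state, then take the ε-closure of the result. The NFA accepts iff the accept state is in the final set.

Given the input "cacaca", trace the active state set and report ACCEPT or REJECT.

Answer: ACCEPT

Steps:
initial (ε-close {0}): {0,2}
'c' @ 1: {3,4}
'a' @ 2: {1,2,5}  [accepting]
'c' @ 3: {3,4}
'a' @ 4: {1,2,5}  [accepting]
'c' @ 5: {3,4}
'a' @ 6: {1,2,5}  [accepting]
end set {1,2,5} — state 1 in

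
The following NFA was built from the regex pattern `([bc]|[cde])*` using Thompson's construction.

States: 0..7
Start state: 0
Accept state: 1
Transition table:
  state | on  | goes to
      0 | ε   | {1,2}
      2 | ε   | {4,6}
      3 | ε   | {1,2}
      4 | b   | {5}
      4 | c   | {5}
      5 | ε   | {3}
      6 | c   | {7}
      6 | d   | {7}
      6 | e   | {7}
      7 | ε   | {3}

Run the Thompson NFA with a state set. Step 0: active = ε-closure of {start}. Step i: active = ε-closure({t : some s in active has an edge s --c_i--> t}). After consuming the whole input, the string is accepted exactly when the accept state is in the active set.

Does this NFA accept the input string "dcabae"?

Answer: REJECT

Trace:
initial (ε-close {0}): {0,1,2,4,6}
'd' @ 1: {1,2,3,4,6,7}  ✓accept
'c' @ 2: {1,2,3,4,5,6,7}  ✓accept
'a' @ 3: {}  — state set empty
rest 'bae' ignored (set empty)
final: {}; accept 1 not in set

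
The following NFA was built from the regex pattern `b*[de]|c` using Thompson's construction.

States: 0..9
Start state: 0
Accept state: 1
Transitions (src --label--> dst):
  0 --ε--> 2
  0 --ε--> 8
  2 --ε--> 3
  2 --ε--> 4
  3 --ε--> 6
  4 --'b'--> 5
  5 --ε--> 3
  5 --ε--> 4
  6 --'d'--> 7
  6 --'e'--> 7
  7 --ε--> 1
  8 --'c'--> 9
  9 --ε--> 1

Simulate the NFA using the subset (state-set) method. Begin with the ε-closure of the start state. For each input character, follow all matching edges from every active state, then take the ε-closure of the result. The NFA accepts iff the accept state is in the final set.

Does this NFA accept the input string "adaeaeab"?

start: ε-closure({0}) = {0,2,3,4,6,8}
'a' @ 1: {}  — state set empty
rest 'daeaeab' ignored (set empty)
after full input: {}  (accept=1 not in)

Answer: REJECT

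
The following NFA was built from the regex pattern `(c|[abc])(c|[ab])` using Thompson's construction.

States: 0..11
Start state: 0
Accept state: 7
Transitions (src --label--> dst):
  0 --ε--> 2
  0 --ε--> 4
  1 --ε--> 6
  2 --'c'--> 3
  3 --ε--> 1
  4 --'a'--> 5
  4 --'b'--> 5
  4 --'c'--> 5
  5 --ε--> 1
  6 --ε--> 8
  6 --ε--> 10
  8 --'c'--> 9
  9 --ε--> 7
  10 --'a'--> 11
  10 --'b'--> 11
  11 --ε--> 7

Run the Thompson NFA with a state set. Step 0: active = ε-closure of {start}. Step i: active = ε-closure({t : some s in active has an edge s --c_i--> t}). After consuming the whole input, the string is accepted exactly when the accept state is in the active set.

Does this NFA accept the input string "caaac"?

start: ε-closure({0}) = {0,2,4}
'c' @ 1: {1,3,5,6,8,10}
'a' @ 2: {7,11}  ✓accept
'a' @ 3: {}  — state set empty
rest 'ac' ignored (set empty)
final: {}; accept 7 not in set

Answer: REJECT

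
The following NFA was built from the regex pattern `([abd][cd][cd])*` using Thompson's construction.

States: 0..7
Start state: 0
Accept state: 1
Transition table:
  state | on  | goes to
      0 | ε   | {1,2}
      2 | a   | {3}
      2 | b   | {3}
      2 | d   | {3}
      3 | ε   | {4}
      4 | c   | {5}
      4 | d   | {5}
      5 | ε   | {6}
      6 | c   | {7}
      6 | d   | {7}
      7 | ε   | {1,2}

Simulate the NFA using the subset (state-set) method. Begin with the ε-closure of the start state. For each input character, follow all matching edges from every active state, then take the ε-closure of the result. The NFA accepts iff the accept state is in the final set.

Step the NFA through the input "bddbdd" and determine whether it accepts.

start: ε-closure({0}) = {0,1,2}
'b' @ 1: {3,4}
'd' @ 2: {5,6}
'd' @ 3: {1,2,7}  [accepting]
'b' @ 4: {3,4}
'd' @ 5: {5,6}
'd' @ 6: {1,2,7}  [accepting]
after full input: {1,2,7}  (accept=1 in)

Answer: ACCEPT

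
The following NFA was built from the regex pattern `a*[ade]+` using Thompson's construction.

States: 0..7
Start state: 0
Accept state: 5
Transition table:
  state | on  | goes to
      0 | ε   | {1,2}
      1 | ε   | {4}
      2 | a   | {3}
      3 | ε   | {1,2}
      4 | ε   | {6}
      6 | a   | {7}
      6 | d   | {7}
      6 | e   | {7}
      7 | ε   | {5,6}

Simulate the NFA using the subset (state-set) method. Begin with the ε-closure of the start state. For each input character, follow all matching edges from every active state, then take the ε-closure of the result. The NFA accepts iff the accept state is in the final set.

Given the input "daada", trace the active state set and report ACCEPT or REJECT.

Answer: ACCEPT

Steps:
initial (ε-close {0}): {0,1,2,4,6}
'd' @ 1: {5,6,7}  ✓accept
'a' @ 2: {5,6,7}  ✓accept
'a' @ 3: {5,6,7}  ✓accept
'd' @ 4: {5,6,7}  ✓accept
'a' @ 5: {5,6,7}  ✓accept
after full input: {5,6,7}  (accept=5 in)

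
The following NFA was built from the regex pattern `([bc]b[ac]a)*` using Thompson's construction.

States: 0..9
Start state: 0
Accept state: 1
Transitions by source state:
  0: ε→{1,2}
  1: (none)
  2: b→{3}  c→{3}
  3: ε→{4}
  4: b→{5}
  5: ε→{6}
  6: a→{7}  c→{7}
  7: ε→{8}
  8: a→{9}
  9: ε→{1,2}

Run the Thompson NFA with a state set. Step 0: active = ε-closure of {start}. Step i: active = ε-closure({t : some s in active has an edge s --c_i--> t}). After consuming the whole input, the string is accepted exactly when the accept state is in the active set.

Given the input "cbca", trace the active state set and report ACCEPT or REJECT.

initial (ε-close {0}): {0,1,2}
'c' @ 1: {3,4}
'b' @ 2: {5,6}
'c' @ 3: {7,8}
'a' @ 4: {1,2,9}  [accepting]
after full input: {1,2,9}  (accept=1 in)

Answer: ACCEPT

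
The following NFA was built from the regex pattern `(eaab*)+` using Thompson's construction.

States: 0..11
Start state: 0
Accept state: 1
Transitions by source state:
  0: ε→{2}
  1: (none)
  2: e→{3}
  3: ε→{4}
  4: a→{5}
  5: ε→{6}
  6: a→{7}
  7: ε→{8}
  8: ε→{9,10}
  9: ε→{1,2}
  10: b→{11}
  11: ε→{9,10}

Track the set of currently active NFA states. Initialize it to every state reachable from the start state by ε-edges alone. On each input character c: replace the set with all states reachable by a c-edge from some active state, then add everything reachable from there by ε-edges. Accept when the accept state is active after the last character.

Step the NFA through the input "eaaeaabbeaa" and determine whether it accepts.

initial (ε-close {0}): {0,2}
'e' @ 1: {3,4}
'a' @ 2: {5,6}
'a' @ 3: {1,2,7,8,9,10}  [accepting]
'e' @ 4: {3,4}
'a' @ 5: {5,6}
'a' @ 6: {1,2,7,8,9,10}  [accepting]
'b' @ 7: {1,2,9,10,11}  [accepting]
'b' @ 8: {1,2,9,10,11}  [accepting]
'e' @ 9: {3,4}
'a' @ 10: {5,6}
'a' @ 11: {1,2,7,8,9,10}  [accepting]
final: {1,2,7,8,9,10}; accept 1 in set

Answer: ACCEPT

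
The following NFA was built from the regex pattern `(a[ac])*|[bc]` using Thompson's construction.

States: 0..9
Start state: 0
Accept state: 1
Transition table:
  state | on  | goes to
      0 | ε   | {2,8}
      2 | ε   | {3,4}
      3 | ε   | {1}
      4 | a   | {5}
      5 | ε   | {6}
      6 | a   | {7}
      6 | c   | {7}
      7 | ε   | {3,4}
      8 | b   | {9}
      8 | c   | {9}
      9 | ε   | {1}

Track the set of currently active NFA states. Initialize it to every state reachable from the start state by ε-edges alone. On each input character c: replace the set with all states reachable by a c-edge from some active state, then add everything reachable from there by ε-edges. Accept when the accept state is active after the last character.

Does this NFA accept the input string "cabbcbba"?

S₀ = ε-closure({0}) = {0,1,2,3,4,8}
'c' @ 1: {1,9}  (accept∈set)
'a' @ 2: {}  — no active states
rest 'bbcbba' ignored (set empty)
end set {} — state 1 not in

Answer: REJECT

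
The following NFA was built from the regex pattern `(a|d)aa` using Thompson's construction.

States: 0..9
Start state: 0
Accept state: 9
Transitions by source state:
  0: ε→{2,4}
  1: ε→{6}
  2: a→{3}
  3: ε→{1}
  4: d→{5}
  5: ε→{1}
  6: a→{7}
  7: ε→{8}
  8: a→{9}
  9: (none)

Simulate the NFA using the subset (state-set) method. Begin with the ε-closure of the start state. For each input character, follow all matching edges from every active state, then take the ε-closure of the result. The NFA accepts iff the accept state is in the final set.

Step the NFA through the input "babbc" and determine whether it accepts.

initial (ε-close {0}): {0,2,4}
'b' @ 1: {}  — state set empty
rest 'abbc' ignored (set empty)
final: {}; accept 9 not in set

Answer: REJECT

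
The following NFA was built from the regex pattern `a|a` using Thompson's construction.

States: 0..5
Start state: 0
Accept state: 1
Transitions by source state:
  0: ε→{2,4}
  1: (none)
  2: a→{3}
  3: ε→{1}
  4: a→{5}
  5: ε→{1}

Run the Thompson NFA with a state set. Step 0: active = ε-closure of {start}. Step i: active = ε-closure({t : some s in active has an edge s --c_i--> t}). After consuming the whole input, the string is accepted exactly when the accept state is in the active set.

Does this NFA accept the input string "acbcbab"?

Answer: REJECT

Derivation:
S₀ = ε-closure({0}) = {0,2,4}
'a' @ 1: {1,3,5}  (accept∈set)
'c' @ 2: {}  — no active states
rest 'bcbab' ignored (set empty)
end set {} — state 1 not in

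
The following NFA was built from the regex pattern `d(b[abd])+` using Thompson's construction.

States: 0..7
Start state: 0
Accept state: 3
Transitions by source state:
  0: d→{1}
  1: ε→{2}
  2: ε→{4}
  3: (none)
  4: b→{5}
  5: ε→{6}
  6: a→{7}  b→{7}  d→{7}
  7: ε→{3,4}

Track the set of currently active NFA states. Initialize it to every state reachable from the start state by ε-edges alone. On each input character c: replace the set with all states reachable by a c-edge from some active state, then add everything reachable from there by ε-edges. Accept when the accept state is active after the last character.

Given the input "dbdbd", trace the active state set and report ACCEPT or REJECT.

Answer: ACCEPT

Steps:
initial (ε-close {0}): {0}
'd' @ 1: {1,2,4}
'b' @ 2: {5,6}
'd' @ 3: {3,4,7}  (accept∈set)
'b' @ 4: {5,6}
'd' @ 5: {3,4,7}  (accept∈set)
final: {3,4,7}; accept 3 in set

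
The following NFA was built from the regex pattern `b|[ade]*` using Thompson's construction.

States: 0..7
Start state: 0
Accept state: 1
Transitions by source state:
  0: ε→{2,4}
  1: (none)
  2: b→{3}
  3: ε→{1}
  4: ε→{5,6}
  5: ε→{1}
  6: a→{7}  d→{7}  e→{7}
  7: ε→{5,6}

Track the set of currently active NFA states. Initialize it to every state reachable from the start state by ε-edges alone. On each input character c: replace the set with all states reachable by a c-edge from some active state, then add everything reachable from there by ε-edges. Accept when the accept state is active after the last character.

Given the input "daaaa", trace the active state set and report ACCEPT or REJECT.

Answer: ACCEPT

Trace:
S₀ = ε-closure({0}) = {0,1,2,4,5,6}
'd' @ 1: {1,5,6,7}  [accepting]
'a' @ 2: {1,5,6,7}  [accepting]
'a' @ 3: {1,5,6,7}  [accepting]
'a' @ 4: {1,5,6,7}  [accepting]
'a' @ 5: {1,5,6,7}  [accepting]
after full input: {1,5,6,7}  (accept=1 in)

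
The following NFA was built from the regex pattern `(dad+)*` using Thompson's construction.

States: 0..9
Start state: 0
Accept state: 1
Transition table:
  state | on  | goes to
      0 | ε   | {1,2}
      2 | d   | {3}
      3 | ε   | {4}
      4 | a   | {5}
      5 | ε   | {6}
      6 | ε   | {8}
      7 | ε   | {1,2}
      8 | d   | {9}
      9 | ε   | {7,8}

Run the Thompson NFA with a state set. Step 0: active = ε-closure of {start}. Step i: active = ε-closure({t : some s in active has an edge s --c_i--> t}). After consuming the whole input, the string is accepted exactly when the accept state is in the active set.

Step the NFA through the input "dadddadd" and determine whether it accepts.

Answer: ACCEPT

Steps:
start: ε-closure({0}) = {0,1,2}
'd' @ 1: {3,4}
'a' @ 2: {5,6,8}
'd' @ 3: {1,2,7,8,9}  (accept∈set)
'd' @ 4: {1,2,3,4,7,8,9}  (accept∈set)
'd' @ 5: {1,2,3,4,7,8,9}  (accept∈set)
'a' @ 6: {5,6,8}
'd' @ 7: {1,2,7,8,9}  (accept∈set)
'd' @ 8: {1,2,3,4,7,8,9}  (accept∈set)
end set {1,2,3,4,7,8,9} — state 1 in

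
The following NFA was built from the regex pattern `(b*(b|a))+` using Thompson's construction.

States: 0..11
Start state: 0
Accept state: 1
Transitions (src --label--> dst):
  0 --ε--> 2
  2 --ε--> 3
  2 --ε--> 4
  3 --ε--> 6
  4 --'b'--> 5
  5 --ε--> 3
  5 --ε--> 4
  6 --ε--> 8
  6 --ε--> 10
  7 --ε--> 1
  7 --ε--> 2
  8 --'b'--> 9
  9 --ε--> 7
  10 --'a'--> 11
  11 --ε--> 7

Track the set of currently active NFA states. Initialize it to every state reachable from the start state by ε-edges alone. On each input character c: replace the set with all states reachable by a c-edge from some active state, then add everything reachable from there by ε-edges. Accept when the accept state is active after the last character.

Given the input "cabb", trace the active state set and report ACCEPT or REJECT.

Answer: REJECT

Derivation:
initial (ε-close {0}): {0,2,3,4,6,8,10}
'c' @ 1: {}  — state set empty
rest 'abb' ignored (set empty)
final: {}; accept 1 not in set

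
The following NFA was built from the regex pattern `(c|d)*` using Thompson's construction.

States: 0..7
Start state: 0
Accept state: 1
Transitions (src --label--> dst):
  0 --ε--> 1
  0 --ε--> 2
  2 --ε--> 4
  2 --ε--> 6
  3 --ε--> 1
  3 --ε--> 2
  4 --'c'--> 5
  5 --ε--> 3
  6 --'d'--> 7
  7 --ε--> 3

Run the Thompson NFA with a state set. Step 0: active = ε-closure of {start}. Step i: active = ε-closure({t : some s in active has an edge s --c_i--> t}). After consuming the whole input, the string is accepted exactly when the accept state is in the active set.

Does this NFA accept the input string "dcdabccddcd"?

Answer: REJECT

Steps:
S₀ = ε-closure({0}) = {0,1,2,4,6}
'd' @ 1: {1,2,3,4,6,7}  (accept∈set)
'c' @ 2: {1,2,3,4,5,6}  (accept∈set)
'd' @ 3: {1,2,3,4,6,7}  (accept∈set)
'a' @ 4: {}  — no active states
rest 'bccddcd' ignored (set empty)
final: {}; accept 1 not in set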